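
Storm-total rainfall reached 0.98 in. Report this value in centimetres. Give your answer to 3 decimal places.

2.489 cm

1 in = 2.54 cm, so 0.98 × 2.54 = 2.489 cm.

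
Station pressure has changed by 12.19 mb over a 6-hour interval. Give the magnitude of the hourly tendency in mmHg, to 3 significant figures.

12.19 mb / 6 h × 0.750062 mmHg/mb = 1.52 mmHg/h.

1.52 mmHg per hour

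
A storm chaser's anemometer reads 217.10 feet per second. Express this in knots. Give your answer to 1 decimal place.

128.6 kt

1 ft/s = 0.592484 kt, so 217.10 × 0.592484 = 128.6 kt.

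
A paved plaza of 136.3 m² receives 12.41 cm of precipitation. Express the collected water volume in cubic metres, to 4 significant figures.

Depth: 12.41 cm × 10 = 124.1 mm.
1 mm over 1 m² is 1 L, so volume = 124.1 × 136.3 = 16914.83 L = 16.91 m³.

16.91 cubic metres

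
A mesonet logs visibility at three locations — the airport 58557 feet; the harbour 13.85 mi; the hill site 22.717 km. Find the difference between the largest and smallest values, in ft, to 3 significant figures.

the harbour: 13.85 SM = 73128.00 ft.
the hill site: 22.717 km = 74530.84 ft.
Spread: 74530.84 − 58557.00 = 16000 ft.

16000 ft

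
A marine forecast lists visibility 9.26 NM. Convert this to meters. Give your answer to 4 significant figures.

17150 m

1 nmi = 1852 m, so 9.26 × 1852 = 17150 m.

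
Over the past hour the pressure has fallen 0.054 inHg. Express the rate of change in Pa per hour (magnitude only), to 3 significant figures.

0.054 inHg / 1 h × 3386.39 Pa/inHg = 183 Pa/h.

183 Pa per hour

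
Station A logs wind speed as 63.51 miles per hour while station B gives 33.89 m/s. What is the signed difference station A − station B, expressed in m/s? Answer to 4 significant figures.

station A: 63.51 mph = 28.39151 m/s.
Difference: 28.39151 − 33.89000 = -5.498 m/s.

-5.498 m/s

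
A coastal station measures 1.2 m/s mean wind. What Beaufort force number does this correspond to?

Beaufort force 1

1.2 m/s lies in the Beaufort 1 band (light air, 0.3–1.5 m/s).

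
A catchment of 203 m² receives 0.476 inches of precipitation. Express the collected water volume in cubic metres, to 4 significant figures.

Depth: 0.476 in × 25.4 = 12.0904 mm.
1 mm over 1 m² is 1 L, so volume = 12.0904 × 203 = 2454.3512 L = 2.454 m³.

2.454 cubic metres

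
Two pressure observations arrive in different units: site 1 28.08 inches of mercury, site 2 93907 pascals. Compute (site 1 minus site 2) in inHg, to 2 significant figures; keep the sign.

0.35 inHg

site 2: 93907 Pa = 27.7307 inHg.
Difference: 28.0800 − 27.7307 = 0.35 inHg.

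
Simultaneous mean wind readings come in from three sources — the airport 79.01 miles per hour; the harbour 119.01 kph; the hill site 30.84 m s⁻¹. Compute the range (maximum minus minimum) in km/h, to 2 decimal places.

the airport: 79.01 mph = 127.1543 km/h.
the hill site: 30.84 m/s = 111.0240 km/h.
Spread: 127.1543 − 111.0240 = 16.13 km/h.

16.13 km/h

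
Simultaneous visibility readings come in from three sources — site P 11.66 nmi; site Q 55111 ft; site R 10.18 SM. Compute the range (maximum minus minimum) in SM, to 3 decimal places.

3.238 SM

site P: 11.66 nmi = 13.41809 SM.
site Q: 55111 ft = 10.43769 SM.
Spread: 13.41809 − 10.18000 = 3.238 SM.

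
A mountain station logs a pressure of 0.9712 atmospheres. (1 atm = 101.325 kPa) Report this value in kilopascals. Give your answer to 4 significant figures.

98.41 kPa

1 atm = 101.325 kPa, so 0.9712 × 101.325 = 98.41 kPa.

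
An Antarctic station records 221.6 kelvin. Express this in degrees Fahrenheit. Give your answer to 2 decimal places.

-60.79 °F

First to °C: -51.55 °C.
Then to °F: -60.79 °F.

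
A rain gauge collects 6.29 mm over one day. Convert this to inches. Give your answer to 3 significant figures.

0.248 in

1 mm = 0.0393701 in, so 6.29 × 0.0393701 = 0.248 in.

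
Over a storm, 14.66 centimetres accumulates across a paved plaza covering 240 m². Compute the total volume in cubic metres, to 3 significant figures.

Depth: 14.66 cm × 10 = 146.6 mm.
1 mm over 1 m² is 1 L, so volume = 146.6 × 240 = 35184 L = 35.2 m³.

35.2 cubic metres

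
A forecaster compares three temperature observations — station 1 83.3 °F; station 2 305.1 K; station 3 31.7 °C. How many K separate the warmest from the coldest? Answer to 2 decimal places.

station 1: 83.3 °F = 28.500 °C.
station 2: 305.1 K = 31.950 °C.
Spread: 31.950 − 28.500 = 3.450 °C.

3.45 K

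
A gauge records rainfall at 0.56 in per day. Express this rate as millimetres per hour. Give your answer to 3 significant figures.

0.593 mm/hour

0.56 in/day × 25.4 mm/in × 0.0416667 day/hour = 0.593 mm/hour.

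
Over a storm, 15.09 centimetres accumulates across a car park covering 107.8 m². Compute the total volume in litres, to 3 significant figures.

Depth: 15.09 cm × 10 = 150.9 mm.
1 mm over 1 m² is 1 L, so volume = 150.9 × 107.8 = 16267.02 L ≈ 16300 L.

16300 litres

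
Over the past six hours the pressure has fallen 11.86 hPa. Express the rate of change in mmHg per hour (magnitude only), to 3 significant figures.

11.86 hPa / 6 h × 0.750062 mmHg/hPa = 1.48 mmHg/h.

1.48 mmHg per hour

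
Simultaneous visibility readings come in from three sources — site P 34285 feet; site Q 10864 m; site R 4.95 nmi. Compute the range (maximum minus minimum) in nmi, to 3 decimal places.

site P: 34285 ft = 5.64259 nmi.
site Q: 10864 m = 5.86609 nmi.
Spread: 5.86609 − 4.95000 = 0.916 nmi.

0.916 nmi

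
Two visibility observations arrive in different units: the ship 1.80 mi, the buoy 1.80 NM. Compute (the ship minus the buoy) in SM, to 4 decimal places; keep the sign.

-0.2714 SM

the buoy: 1.80 nmi = 2.071403 SM.
Difference: 1.800000 − 2.071403 = -0.2714 SM.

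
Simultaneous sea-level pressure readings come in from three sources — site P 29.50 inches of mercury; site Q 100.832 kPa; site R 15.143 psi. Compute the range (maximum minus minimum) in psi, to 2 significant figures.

site P: 29.50 inHg = 14.4890 psi.
site Q: 100.832 kPa = 14.6244 psi.
Spread: 15.1430 − 14.4890 = 0.65 psi.

0.65 psi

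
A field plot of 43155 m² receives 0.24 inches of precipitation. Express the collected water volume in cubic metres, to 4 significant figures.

Depth: 0.24 in × 25.4 = 6.096 mm.
1 mm over 1 m² is 1 L, so volume = 6.096 × 43155 = 263072.88 L = 263.1 m³.

263.1 cubic metres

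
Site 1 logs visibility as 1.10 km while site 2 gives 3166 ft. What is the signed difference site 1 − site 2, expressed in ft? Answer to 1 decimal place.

442.9 ft

site 1: 1.10 km = 3608.924 ft.
Difference: 3608.924 − 3166.000 = 442.9 ft.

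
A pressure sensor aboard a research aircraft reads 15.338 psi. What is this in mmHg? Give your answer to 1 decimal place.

793.2 mmHg

1 psi = 51.7149 mmHg, so 15.338 × 51.7149 = 793.2 mmHg.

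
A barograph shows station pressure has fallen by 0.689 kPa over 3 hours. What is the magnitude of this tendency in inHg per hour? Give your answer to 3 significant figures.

0.0678 inHg per hour

0.689 kPa / 3 h × 0.2953 inHg/kPa = 0.0678 inHg/h.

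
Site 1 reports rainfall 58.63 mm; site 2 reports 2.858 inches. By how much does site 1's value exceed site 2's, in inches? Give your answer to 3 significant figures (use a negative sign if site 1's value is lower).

-0.550 in

site 1: 58.63 mm = 2.30827 in.
Difference: 2.30827 − 2.85800 = -0.550 in.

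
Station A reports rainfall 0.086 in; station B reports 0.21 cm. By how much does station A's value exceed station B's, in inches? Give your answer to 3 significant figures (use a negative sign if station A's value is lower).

station B: 0.21 cm = 0.0826772 in.
Difference: 0.0860000 − 0.0826772 = 0.00332 in.

0.00332 in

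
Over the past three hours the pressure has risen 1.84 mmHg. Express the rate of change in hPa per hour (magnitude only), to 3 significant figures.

1.84 mmHg / 3 h × 1.33322 hPa/mmHg = 0.818 hPa/h.

0.818 hPa per hour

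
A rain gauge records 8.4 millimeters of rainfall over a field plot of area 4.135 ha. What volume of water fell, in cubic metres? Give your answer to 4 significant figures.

347.3 cubic metres

Area: 4.135 ha = 41350 m².
1 mm over 1 m² is 1 L, so volume = 8.4 × 41350 = 347340 L = 347.3 m³.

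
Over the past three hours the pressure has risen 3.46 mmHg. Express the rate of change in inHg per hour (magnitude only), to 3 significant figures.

3.46 mmHg / 3 h × 0.0393701 inHg/mmHg = 0.0454 inHg/h.

0.0454 inHg per hour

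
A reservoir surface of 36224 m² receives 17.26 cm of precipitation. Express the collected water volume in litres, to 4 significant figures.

6252000 litres

Depth: 17.26 cm × 10 = 172.6 mm.
1 mm over 1 m² is 1 L, so volume = 172.6 × 36224 = 6252262.4 L ≈ 6252000 L.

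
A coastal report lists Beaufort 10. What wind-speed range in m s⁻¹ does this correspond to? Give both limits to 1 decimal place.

24.5 to 28.4 m/s

Beaufort 10 (storm) spans 24.5–28.4 m/s.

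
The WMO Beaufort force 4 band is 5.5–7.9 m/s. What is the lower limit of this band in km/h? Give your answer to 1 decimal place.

5.5–7.9 m/s × 3.6 = 19.8–28.4 km/h.

19.8 km/h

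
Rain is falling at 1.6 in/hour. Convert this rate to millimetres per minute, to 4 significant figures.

0.6773 mm/minute

1.6 in/hour × 25.4 mm/in × 0.0166667 hour/minute = 0.6773 mm/minute.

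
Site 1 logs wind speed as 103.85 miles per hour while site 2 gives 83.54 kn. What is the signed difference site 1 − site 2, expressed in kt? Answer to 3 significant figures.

site 1: 103.85 mph = 90.2432 kt.
Difference: 90.2432 − 83.5400 = 6.70 kt.

6.70 kt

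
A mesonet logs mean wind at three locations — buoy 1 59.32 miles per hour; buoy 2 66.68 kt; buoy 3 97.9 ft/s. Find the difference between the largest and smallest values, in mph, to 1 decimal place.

buoy 2: 66.68 kt = 76.734 mph.
buoy 3: 97.9 ft/s = 66.750 mph.
Spread: 76.734 − 59.320 = 17.4 mph.

17.4 mph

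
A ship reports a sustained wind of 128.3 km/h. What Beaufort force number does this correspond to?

Beaufort force 12

128.3 km/h = 35.6 m/s, which is Beaufort 12 (hurricane force, ≥32.7 m/s).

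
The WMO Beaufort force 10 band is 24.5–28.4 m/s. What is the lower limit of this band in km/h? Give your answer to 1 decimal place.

24.5–28.4 m/s × 3.6 = 88.2–102.2 km/h.

88.2 km/h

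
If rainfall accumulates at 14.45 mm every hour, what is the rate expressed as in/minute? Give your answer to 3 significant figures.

0.00948 in/minute

14.45 mm/hour × 0.0393701 in/mm × 0.0166667 hour/minute = 0.00948 in/minute.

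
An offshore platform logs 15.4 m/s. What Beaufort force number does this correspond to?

Beaufort force 7

15.4 m/s lies in the Beaufort 7 band (near gale, 13.9–17.1 m/s).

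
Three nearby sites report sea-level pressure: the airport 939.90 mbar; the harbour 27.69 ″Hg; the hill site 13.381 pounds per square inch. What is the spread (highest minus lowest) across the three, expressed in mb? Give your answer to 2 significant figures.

the harbour: 27.69 inHg = 937.69 mb.
the hill site: 13.381 psi = 922.59 mb.
Spread: 939.90 − 922.59 = 17 mb.

17 mb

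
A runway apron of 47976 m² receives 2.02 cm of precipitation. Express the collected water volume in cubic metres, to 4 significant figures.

Depth: 2.02 cm × 10 = 20.2 mm.
1 mm over 1 m² is 1 L, so volume = 20.2 × 47976 = 969115.2 L = 969.1 m³.

969.1 cubic metres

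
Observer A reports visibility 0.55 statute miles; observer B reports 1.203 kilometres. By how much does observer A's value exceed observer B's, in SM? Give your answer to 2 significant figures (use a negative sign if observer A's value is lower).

observer B: 1.203 km = 0.7475 SM.
Difference: 0.5500 − 0.7475 = -0.20 SM.

-0.20 SM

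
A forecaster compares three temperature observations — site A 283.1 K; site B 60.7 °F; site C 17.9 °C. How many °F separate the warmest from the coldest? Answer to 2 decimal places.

14.31 °F

site A: 283.1 K = 9.950 °C.
site B: 60.7 °F = 15.944 °C.
Spread: 17.900 − 9.950 = 7.950 °C = 14.31 °F.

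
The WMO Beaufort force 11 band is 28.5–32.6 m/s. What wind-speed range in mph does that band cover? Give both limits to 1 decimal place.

63.8 to 72.9 mph

28.5–32.6 m/s × 2.237 = 63.8–72.9 mph.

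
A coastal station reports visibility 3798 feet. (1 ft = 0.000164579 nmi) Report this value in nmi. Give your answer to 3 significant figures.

1 ft = 0.000164579 nmi, so 3798 × 0.000164579 = 0.625 nmi.

0.625 nmi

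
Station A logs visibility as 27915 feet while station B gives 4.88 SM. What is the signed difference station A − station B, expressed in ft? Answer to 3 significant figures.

station B: 4.88 SM = 25766.40 ft.
Difference: 27915.00 − 25766.40 = 2150 ft.

2150 ft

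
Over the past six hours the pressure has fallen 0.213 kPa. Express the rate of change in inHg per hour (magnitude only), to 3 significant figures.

0.213 kPa / 6 h × 0.2953 inHg/kPa = 0.0105 inHg/h.

0.0105 inHg per hour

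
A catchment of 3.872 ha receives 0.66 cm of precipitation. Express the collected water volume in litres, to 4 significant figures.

Depth: 0.66 cm × 10 = 6.6 mm.
Area: 3.872 ha = 38720 m².
1 mm over 1 m² is 1 L, so volume = 6.6 × 38720 = 255552 L ≈ 255600 L.

255600 litres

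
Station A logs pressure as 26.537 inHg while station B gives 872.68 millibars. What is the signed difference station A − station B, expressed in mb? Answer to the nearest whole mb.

26 mb

station A: 26.537 inHg = 898.65 mb.
Difference: 898.65 − 872.68 = 26 mb.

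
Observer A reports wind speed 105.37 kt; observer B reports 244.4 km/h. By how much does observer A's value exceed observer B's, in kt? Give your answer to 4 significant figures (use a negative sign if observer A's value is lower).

observer B: 244.4 km/h = 131.9654 kt.
Difference: 105.3700 − 131.9654 = -26.60 kt.

-26.60 kt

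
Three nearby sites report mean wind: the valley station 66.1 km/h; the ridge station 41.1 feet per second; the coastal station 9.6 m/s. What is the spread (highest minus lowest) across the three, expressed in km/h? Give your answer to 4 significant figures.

31.54 km/h

the ridge station: 41.1 ft/s = 45.0982 km/h.
the coastal station: 9.6 m/s = 34.5600 km/h.
Spread: 66.1000 − 34.5600 = 31.54 km/h.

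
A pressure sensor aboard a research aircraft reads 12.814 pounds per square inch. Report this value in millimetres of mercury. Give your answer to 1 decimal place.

662.7 mmHg

1 psi = 51.7149 mmHg, so 12.814 × 51.7149 = 662.7 mmHg.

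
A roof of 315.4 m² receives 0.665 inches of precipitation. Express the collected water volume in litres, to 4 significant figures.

5327 litres

Depth: 0.665 in × 25.4 = 16.891 mm.
1 mm over 1 m² is 1 L, so volume = 16.891 × 315.4 = 5327.4214 L ≈ 5327 L.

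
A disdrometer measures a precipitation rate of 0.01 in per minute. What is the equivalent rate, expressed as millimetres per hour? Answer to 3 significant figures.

0.01 in/minute × 25.4 mm/in × 60 minute/hour = 15.2 mm/hour.

15.2 mm/hour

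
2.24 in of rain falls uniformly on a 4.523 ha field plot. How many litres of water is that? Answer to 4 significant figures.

2573000 litres

Depth: 2.24 in × 25.4 = 56.896 mm.
Area: 4.523 ha = 45230 m².
1 mm over 1 m² is 1 L, so volume = 56.896 × 45230 = 2573406.1 L ≈ 2573000 L.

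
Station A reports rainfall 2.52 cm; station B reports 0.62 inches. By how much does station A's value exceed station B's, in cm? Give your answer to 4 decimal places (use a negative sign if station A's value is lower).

0.9452 cm

station B: 0.62 in = 1.574800 cm.
Difference: 2.520000 − 1.574800 = 0.9452 cm.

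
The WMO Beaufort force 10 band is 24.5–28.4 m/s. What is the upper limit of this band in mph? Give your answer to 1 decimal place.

63.5 mph

24.5–28.4 m/s × 2.237 = 54.8–63.5 mph.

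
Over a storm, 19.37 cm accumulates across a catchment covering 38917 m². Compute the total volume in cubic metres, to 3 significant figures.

Depth: 19.37 cm × 10 = 193.7 mm.
1 mm over 1 m² is 1 L, so volume = 193.7 × 38917 = 7538222.9 L = 7540 m³.

7540 cubic metres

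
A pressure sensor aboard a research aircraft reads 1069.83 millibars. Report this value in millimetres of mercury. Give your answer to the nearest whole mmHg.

1 mb = 0.750062 mmHg, so 1069.83 × 0.750062 = 802 mmHg.

802 mmHg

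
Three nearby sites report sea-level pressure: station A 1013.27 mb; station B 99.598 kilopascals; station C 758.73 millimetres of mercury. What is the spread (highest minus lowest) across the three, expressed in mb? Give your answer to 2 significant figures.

17 mb

station B: 99.598 kPa = 995.98 mb.
station C: 758.73 mmHg = 1011.56 mb.
Spread: 1013.27 − 995.98 = 17 mb.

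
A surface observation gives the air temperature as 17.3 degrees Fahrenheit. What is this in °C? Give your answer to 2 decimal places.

°C = (°F − 32) × 5/9 = (17.3 − 32) / 1.8 = -8.17 °C.

-8.17 °C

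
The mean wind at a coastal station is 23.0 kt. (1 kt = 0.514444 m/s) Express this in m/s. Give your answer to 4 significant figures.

11.83 m/s

1 kt = 0.514444 m/s, so 23.0 × 0.514444 = 11.83 m/s.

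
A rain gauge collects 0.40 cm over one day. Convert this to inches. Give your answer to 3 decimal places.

0.157 in

1 cm = 0.393701 in, so 0.40 × 0.393701 = 0.157 in.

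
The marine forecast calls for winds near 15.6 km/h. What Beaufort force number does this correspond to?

15.6 km/h = 4.3 m/s, which is Beaufort 3 (gentle breeze, 3.4–5.4 m/s).

Beaufort force 3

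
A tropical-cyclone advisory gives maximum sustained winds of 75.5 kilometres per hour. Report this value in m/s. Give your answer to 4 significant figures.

1 km/h = 0.277778 m/s, so 75.5 × 0.277778 = 20.97 m/s.

20.97 m/s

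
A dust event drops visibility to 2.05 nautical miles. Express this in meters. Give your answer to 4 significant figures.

3797 m

1 nmi = 1852 m, so 2.05 × 1852 = 3797 m.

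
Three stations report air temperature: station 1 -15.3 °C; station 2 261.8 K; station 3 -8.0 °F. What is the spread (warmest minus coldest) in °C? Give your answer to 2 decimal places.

10.87 °C

station 2: 261.8 K = -11.350 °C.
station 3: -8.0 °F = -22.222 °C.
Spread: (-11.350) − (-22.222) = 10.872 °C.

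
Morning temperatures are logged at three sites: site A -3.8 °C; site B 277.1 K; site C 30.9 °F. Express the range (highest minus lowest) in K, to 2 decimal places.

7.75 K

site B: 277.1 K = 3.950 °C.
site C: 30.9 °F = -0.611 °C.
Spread: 3.950 − (-3.800) = 7.750 °C.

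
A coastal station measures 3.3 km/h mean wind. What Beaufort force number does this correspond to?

Beaufort force 1

3.3 km/h = 0.9 m/s, which is Beaufort 1 (light air, 0.3–1.5 m/s).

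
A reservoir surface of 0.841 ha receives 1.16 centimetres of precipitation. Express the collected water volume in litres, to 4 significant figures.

Depth: 1.16 cm × 10 = 11.6 mm.
Area: 0.841 ha = 8410 m².
1 mm over 1 m² is 1 L, so volume = 11.6 × 8410 = 97556 L ≈ 97560 L.

97560 litres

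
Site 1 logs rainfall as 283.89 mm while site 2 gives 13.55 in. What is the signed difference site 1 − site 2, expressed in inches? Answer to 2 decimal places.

site 1: 283.89 mm = 11.1768 in.
Difference: 11.1768 − 13.5500 = -2.37 in.

-2.37 in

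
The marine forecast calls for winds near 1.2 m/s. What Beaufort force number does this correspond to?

Beaufort force 1

1.2 m/s lies in the Beaufort 1 band (light air, 0.3–1.5 m/s).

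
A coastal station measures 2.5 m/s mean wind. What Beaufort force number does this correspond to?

2.5 m/s lies in the Beaufort 2 band (light breeze, 1.6–3.3 m/s).

Beaufort force 2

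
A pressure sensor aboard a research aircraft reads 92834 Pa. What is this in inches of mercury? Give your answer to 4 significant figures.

1 Pa = 0.0002953 inHg, so 92834 × 0.0002953 = 27.41 inHg.

27.41 inHg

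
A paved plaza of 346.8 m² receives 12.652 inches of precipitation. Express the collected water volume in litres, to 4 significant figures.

Depth: 12.652 in × 25.4 = 321.3608 mm.
1 mm over 1 m² is 1 L, so volume = 321.3608 × 346.8 = 111447.93 L ≈ 111400 L.

111400 litres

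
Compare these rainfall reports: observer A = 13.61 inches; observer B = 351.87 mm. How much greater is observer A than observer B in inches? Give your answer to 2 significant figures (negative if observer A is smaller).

observer B: 351.87 mm = 13.8531 in.
Difference: 13.6100 − 13.8531 = -0.24 in.

-0.24 in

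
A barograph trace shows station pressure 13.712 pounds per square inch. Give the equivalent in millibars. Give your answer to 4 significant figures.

945.4 mb

1 psi = 68.9476 mb, so 13.712 × 68.9476 = 945.4 mb.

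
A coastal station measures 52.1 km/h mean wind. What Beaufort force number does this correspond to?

52.1 km/h = 14.5 m/s, which is Beaufort 7 (near gale, 13.9–17.1 m/s).

Beaufort force 7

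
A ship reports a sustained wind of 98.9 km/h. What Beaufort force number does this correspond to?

98.9 km/h = 27.5 m/s, which is Beaufort 10 (storm, 24.5–28.4 m/s).

Beaufort force 10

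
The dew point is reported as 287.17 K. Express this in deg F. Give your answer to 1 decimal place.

First to °C: 14.02 °C.
Then to °F: 57.2 °F.

57.2 °F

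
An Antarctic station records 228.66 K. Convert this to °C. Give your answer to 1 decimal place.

-44.5 °C

°C = 228.66 − 273.15 = -44.5 °C.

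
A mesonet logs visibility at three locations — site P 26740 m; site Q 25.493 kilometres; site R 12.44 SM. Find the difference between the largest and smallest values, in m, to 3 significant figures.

site Q: 25.493 km = 25493.00 m.
site R: 12.44 SM = 20020.24 m.
Spread: 26740.00 − 20020.24 = 6720 m.

6720 m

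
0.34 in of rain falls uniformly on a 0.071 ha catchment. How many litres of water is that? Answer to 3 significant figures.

Depth: 0.34 in × 25.4 = 8.636 mm.
Area: 0.071 ha = 710 m².
1 mm over 1 m² is 1 L, so volume = 8.636 × 710 = 6131.56 L ≈ 6130 L.

6130 litres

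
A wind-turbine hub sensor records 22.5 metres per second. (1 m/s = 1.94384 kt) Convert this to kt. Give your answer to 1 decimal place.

43.7 kt

1 m/s = 1.94384 kt, so 22.5 × 1.94384 = 43.7 kt.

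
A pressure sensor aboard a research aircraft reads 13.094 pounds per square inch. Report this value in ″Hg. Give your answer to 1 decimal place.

1 psi = 2.03602 inHg, so 13.094 × 2.03602 = 26.7 inHg.

26.7 inHg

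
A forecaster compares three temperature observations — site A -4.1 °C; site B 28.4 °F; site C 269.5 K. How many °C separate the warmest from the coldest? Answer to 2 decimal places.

2.10 °C

site B: 28.4 °F = -2.000 °C.
site C: 269.5 K = -3.650 °C.
Spread: (-2.000) − (-4.100) = 2.100 °C.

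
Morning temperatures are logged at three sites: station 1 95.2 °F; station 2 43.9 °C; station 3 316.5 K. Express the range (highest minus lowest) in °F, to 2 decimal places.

station 1: 95.2 °F = 35.111 °C.
station 3: 316.5 K = 43.350 °C.
Spread: 43.900 − 35.111 = 8.789 °C = 15.82 °F.

15.82 °F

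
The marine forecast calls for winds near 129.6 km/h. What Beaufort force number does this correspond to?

129.6 km/h = 36.0 m/s, which is Beaufort 12 (hurricane force, ≥32.7 m/s).

Beaufort force 12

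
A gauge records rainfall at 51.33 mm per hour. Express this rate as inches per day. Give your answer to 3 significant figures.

48.5 in/day

51.33 mm/hour × 0.0393701 in/mm × 24 hour/day = 48.5 in/day.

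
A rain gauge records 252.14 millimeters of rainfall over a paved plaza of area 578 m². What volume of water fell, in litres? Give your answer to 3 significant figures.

146000 litres

1 mm over 1 m² is 1 L, so volume = 252.14 × 578 = 145736.92 L ≈ 146000 L.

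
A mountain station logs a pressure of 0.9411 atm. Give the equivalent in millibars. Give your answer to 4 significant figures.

953.6 mb

1 atm = 1013.25 mb, so 0.9411 × 1013.25 = 953.6 mb.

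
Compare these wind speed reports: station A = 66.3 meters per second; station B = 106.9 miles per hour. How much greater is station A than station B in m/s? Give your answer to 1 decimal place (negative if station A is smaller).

18.5 m/s

station B: 106.9 mph = 47.789 m/s.
Difference: 66.300 − 47.789 = 18.5 m/s.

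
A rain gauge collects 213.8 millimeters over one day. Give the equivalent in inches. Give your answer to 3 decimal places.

8.417 in

1 mm = 0.0393701 in, so 213.8 × 0.0393701 = 8.417 in.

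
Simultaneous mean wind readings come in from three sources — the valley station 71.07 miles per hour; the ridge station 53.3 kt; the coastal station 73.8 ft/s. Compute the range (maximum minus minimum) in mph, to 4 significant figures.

20.75 mph

the ridge station: 53.3 kt = 61.3365 mph.
the coastal station: 73.8 ft/s = 50.3182 mph.
Spread: 71.0700 − 50.3182 = 20.75 mph.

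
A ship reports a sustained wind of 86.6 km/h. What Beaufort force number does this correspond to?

Beaufort force 9

86.6 km/h = 24.1 m/s, which is Beaufort 9 (strong gale, 20.8–24.4 m/s).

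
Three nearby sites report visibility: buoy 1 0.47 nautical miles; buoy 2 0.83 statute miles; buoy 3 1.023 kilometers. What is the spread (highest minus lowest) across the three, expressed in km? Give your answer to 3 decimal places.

buoy 1: 0.47 nmi = 0.87044 km.
buoy 2: 0.83 SM = 1.33576 km.
Spread: 1.33576 − 0.87044 = 0.465 km.

0.465 km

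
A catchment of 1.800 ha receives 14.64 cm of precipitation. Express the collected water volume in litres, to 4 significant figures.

2635000 litres

Depth: 14.64 cm × 10 = 146.4 mm.
Area: 1.800 ha = 18000 m².
1 mm over 1 m² is 1 L, so volume = 146.4 × 18000 = 2635200 L ≈ 2635000 L.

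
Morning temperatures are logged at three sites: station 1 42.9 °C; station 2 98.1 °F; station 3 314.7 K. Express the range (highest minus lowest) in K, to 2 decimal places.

6.18 K

station 2: 98.1 °F = 36.722 °C.
station 3: 314.7 K = 41.550 °C.
Spread: 42.900 − 36.722 = 6.178 °C.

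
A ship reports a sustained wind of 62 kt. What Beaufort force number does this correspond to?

Beaufort force 11

62 kt lies in the Beaufort 11 band (violent storm, 56–63 kt).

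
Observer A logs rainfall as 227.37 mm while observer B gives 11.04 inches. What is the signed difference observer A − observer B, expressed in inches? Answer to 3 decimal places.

-2.088 in

observer A: 227.37 mm = 8.95157 in.
Difference: 8.95157 − 11.04000 = -2.088 in.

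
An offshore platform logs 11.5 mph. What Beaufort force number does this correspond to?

Beaufort force 3

11.5 mph = 5.1 m/s, which is Beaufort 3 (gentle breeze, 3.4–5.4 m/s).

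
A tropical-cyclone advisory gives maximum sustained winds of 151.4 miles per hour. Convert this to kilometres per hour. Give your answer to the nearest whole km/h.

244 km/h

1 mph = 1.60934 km/h, so 151.4 × 1.60934 = 244 km/h.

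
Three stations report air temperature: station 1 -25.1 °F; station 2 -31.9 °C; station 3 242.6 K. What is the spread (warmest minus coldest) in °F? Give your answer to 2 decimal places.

station 1: -25.1 °F = -31.722 °C.
station 3: 242.6 K = -30.550 °C.
Spread: (-30.550) − (-31.900) = 1.350 °C = 2.43 °F.

2.43 °F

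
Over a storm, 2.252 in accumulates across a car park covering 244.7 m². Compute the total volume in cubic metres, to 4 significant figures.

14.00 cubic metres

Depth: 2.252 in × 25.4 = 57.2008 mm.
1 mm over 1 m² is 1 L, so volume = 57.2008 × 244.7 = 13997.036 L = 14.00 m³.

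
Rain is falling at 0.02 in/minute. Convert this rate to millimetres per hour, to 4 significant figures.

30.48 mm/hour

0.02 in/minute × 25.4 mm/in × 60 minute/hour = 30.48 mm/hour.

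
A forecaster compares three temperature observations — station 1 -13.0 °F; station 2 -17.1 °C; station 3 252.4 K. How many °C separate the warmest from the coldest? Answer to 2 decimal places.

station 1: -13.0 °F = -25.000 °C.
station 3: 252.4 K = -20.750 °C.
Spread: (-17.100) − (-25.000) = 7.900 °C.

7.90 °C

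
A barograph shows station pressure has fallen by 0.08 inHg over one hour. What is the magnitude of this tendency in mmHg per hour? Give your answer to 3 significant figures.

0.08 inHg / 1 h × 25.4 mmHg/inHg = 2.03 mmHg/h.

2.03 mmHg per hour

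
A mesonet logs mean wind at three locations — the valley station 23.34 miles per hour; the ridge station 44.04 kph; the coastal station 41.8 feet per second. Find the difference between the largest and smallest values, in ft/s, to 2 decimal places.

7.57 ft/s

the valley station: 23.34 mph = 34.2320 ft/s.
the ridge station: 44.04 km/h = 40.1356 ft/s.
Spread: 41.8000 − 34.2320 = 7.57 ft/s.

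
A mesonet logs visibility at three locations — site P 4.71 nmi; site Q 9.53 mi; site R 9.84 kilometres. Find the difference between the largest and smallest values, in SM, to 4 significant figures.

4.110 SM

site P: 4.71 nmi = 5.42017 SM.
site R: 9.84 km = 6.11429 SM.
Spread: 9.53000 − 5.42017 = 4.110 SM.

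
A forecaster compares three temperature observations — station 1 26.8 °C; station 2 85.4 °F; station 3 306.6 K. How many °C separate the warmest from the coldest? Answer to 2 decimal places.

6.65 °C

station 2: 85.4 °F = 29.667 °C.
station 3: 306.6 K = 33.450 °C.
Spread: 33.450 − 26.800 = 6.650 °C.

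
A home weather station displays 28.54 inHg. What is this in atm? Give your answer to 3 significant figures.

0.954 atm

1 inHg = 0.0334211 atm, so 28.54 × 0.0334211 = 0.954 atm.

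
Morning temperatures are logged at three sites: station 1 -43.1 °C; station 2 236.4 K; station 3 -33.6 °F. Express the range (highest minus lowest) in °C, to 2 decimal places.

6.66 °C

station 2: 236.4 K = -36.750 °C.
station 3: -33.6 °F = -36.444 °C.
Spread: (-36.444) − (-43.100) = 6.656 °C.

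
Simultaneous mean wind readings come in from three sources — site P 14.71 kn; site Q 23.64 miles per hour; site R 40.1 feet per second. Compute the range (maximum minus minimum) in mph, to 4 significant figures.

site P: 14.71 kt = 16.9280 mph.
site R: 40.1 ft/s = 27.3409 mph.
Spread: 27.3409 − 16.9280 = 10.41 mph.

10.41 mph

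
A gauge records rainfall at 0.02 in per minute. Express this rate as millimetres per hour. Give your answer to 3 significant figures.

30.5 mm/hour

0.02 in/minute × 25.4 mm/in × 60 minute/hour = 30.5 mm/hour.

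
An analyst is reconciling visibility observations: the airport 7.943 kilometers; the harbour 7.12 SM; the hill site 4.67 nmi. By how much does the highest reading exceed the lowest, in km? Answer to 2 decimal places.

3.52 km

the harbour: 7.12 SM = 11.4585 km.
the hill site: 4.67 nmi = 8.6488 km.
Spread: 11.4585 − 7.9430 = 3.52 km.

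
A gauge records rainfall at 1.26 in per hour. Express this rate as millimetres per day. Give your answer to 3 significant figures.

1.26 in/hour × 25.4 mm/in × 24 hour/day = 768 mm/day.

768 mm/day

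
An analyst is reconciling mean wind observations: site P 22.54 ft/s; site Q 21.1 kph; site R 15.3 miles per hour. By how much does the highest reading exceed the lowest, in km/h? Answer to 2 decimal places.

site P: 22.54 ft/s = 24.7327 km/h.
site R: 15.3 mph = 24.6230 km/h.
Spread: 24.7327 − 21.1000 = 3.63 km/h.

3.63 km/h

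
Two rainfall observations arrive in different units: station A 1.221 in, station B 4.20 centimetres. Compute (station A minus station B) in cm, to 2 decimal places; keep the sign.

-1.10 cm

station A: 1.221 in = 3.1013 cm.
Difference: 3.1013 − 4.2000 = -1.10 cm.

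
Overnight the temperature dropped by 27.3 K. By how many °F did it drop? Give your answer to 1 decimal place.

A change of 1 °C equals a change of 1.8 °F: Δ°F = 27.3 × 1.8 = 49.1 °F.

49.1 °F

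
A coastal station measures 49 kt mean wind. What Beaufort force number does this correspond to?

Beaufort force 10

49 kt lies in the Beaufort 10 band (storm, 48–55 kt).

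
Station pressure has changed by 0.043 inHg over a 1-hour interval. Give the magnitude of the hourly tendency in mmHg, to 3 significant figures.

0.043 inHg / 1 h × 25.4 mmHg/inHg = 1.09 mmHg/h.

1.09 mmHg per hour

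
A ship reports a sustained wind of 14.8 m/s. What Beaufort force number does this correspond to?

Beaufort force 7

14.8 m/s lies in the Beaufort 7 band (near gale, 13.9–17.1 m/s).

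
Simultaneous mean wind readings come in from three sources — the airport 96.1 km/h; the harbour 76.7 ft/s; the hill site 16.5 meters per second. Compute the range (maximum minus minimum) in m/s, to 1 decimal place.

the airport: 96.1 km/h = 26.694 m/s.
the harbour: 76.7 ft/s = 23.378 m/s.
Spread: 26.694 − 16.500 = 10.2 m/s.

10.2 m/s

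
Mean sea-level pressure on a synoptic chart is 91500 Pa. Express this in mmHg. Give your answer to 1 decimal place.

1 Pa = 0.00750062 mmHg, so 91500 × 0.00750062 = 686.3 mmHg.

686.3 mmHg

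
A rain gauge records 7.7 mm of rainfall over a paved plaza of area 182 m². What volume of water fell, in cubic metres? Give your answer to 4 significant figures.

1.401 cubic metres

1 mm over 1 m² is 1 L, so volume = 7.7 × 182 = 1401.4 L = 1.401 m³.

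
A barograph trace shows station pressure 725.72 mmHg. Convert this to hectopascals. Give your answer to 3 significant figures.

968 hPa

1 mmHg = 1.33322 hPa, so 725.72 × 1.33322 = 968 hPa.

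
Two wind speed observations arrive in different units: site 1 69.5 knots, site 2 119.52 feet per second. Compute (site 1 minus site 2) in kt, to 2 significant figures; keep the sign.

site 2: 119.52 ft/s = 70.814 kt.
Difference: 69.500 − 70.814 = -1.3 kt.

-1.3 kt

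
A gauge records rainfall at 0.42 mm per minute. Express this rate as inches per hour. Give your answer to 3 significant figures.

0.42 mm/minute × 0.0393701 in/mm × 60 minute/hour = 0.992 in/hour.

0.992 in/hour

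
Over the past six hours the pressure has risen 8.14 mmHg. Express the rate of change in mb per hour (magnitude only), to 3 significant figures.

1.81 mb per hour

8.14 mmHg / 6 h × 1.33322 mb/mmHg = 1.81 mb/h.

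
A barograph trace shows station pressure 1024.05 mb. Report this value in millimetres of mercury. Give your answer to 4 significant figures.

768.1 mmHg

1 mb = 0.750062 mmHg, so 1024.05 × 0.750062 = 768.1 mmHg.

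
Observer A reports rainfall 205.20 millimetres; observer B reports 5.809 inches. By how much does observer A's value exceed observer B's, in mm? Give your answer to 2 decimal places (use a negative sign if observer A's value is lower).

57.65 mm

observer B: 5.809 in = 147.5486 mm.
Difference: 205.2000 − 147.5486 = 57.65 mm.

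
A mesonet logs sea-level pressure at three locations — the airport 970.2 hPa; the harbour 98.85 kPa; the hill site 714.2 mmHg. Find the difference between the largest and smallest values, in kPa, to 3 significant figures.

the airport: 970.2 hPa = 97.0200 kPa.
the hill site: 714.2 mmHg = 95.2188 kPa.
Spread: 98.8500 − 95.2188 = 3.63 kPa.

3.63 kPa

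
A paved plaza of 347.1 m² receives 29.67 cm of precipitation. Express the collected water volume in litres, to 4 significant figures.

103000 litres

Depth: 29.67 cm × 10 = 296.7 mm.
1 mm over 1 m² is 1 L, so volume = 296.7 × 347.1 = 102984.57 L ≈ 103000 L.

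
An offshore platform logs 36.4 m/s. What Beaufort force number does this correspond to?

36.4 m/s lies in the Beaufort 12 band (hurricane force, ≥32.7 m/s).

Beaufort force 12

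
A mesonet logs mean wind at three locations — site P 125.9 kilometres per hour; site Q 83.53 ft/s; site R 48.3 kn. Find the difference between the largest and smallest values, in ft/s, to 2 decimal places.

site P: 125.9 km/h = 114.7383 ft/s.
site R: 48.3 kt = 81.5212 ft/s.
Spread: 114.7383 − 81.5212 = 33.22 ft/s.

33.22 ft/s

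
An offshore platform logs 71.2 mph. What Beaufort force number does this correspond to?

71.2 mph = 31.8 m/s, which is Beaufort 11 (violent storm, 28.5–32.6 m/s).

Beaufort force 11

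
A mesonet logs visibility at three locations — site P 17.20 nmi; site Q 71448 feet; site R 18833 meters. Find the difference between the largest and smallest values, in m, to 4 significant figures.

site P: 17.20 nmi = 31854.40 m.
site Q: 71448 ft = 21777.35 m.
Spread: 31854.40 − 18833.00 = 13020 m.

13020 m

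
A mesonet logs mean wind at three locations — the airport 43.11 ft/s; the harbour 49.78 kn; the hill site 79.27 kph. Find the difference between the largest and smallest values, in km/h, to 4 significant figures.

44.89 km/h

the airport: 43.11 ft/s = 47.3037 km/h.
the harbour: 49.78 kt = 92.1926 km/h.
Spread: 92.1926 − 47.3037 = 44.89 km/h.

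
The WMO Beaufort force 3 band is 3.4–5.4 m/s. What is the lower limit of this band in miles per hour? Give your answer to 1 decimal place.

7.6 mph

3.4–5.4 m/s × 2.237 = 7.6–12.1 mph.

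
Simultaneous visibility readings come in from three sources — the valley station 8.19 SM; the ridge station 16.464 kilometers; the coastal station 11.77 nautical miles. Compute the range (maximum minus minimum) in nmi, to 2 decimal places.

4.65 nmi

the valley station: 8.19 SM = 7.1169 nmi.
the ridge station: 16.464 km = 8.8898 nmi.
Spread: 11.7700 − 7.1169 = 4.65 nmi.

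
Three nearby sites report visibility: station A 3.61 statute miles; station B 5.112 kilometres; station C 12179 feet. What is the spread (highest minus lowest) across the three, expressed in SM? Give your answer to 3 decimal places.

station B: 5.112 km = 3.17645 SM.
station C: 12179 ft = 2.30663 SM.
Spread: 3.61000 − 2.30663 = 1.303 SM.

1.303 SM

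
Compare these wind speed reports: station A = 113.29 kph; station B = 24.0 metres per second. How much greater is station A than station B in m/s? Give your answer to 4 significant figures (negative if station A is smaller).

station A: 113.29 km/h = 31.46944 m/s.
Difference: 31.46944 − 24.00000 = 7.469 m/s.

7.469 m/s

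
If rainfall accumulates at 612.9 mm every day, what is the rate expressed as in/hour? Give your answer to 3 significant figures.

1.01 in/hour

612.9 mm/day × 0.0393701 in/mm × 0.0416667 day/hour = 1.01 in/hour.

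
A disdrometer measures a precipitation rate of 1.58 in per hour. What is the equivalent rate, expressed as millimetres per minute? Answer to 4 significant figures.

0.6689 mm/minute

1.58 in/hour × 25.4 mm/in × 0.0166667 hour/minute = 0.6689 mm/minute.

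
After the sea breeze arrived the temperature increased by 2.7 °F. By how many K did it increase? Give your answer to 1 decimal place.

For a temperature change the 32° offset cancels: ΔK = 2.7 × 0.5556 = 1.5 K.

1.5 K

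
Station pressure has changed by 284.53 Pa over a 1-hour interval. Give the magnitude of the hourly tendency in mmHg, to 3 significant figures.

2.13 mmHg per hour

284.53 Pa / 1 h × 0.00750062 mmHg/Pa = 2.13 mmHg/h.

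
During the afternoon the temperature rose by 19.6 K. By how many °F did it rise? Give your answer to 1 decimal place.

35.3 °F

For a temperature change the 32° offset cancels: Δ°F = 19.6 × 1.8 = 35.3 °F.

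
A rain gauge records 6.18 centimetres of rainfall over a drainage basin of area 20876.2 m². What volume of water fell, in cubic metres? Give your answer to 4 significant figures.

1290 cubic metres

Depth: 6.18 cm × 10 = 61.8 mm.
1 mm over 1 m² is 1 L, so volume = 61.8 × 20876.2 = 1290149.2 L = 1290 m³.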